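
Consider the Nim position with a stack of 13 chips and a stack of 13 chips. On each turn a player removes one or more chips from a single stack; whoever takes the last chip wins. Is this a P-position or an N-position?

Compute the nim-sum pairwise:
13 ⊕ 13 = 0
The nim-sum is 0, so this is a P-position: the player to move is in a losing position under optimal play.

P-position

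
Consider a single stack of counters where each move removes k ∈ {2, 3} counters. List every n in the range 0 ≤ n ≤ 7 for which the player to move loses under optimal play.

0, 1, 5, 6

Build the Grundy sequence with g(k) = mex{g(k−s) : s ∈ {2, 3}, s ≤ k}:
k:     0  1  2  3  4  5  6  7
g(k):  0  0  1  1  2  0  0  1
The P-positions (g = 0) in 0..7 are 0, 1, 5, 6.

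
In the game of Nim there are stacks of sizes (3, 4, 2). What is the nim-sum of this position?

5

In binary:
  011  (3)
  100  (4)
  010  (2)
  ---
  101  (5)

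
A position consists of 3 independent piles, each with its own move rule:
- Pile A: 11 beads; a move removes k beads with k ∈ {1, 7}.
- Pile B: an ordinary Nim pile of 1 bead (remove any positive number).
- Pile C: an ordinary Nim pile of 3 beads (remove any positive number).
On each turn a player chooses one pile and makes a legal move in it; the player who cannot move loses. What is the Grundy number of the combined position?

3

Grundy values for pile A (subtraction set {1, 7}):
g(0) = mex{} = 0
g(1) = mex{0} = 1
g(2) = mex{1} = 0
g(3) = mex{0} = 1
g(4) = mex{1} = 0
g(5) = mex{0} = 1
g(6) = mex{1} = 0
g(7) = mex{0} = 1
g(8) = mex{1} = 0
g(9) = mex{0} = 1
g(10) = mex{1} = 0
g(11) = mex{0} = 1
So g(11) = 1.
Pile B is a plain Nim pile of size 1, so its Grundy value is 1.
Pile C is a plain Nim pile of size 3, so its Grundy value is 3.
By the Sprague-Grundy theorem, the Grundy value of a sum of independent games is the XOR of the component values.
Combined value = 1 ⊕ 1 ⊕ 3 = 3.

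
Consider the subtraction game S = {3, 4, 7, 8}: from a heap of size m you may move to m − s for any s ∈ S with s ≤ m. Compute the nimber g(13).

0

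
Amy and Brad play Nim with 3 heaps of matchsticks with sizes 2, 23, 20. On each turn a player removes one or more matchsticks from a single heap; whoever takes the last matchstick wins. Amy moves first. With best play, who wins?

Amy wins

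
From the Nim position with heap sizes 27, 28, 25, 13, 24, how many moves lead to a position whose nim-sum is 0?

5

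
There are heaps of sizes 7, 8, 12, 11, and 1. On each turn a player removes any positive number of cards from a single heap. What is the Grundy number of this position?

9

In binary:
  0111  (7)
  1000  (8)
  1100  (12)
  1011  (11)
  0001  (1)
  ----
  1001  (9)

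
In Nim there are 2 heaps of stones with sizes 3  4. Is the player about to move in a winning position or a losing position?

Compute the nim-sum pairwise:
3 ⊕ 4 = 7
The nim-sum is 7 ≠ 0, so this is an N-position: the player to move can win.

Winning position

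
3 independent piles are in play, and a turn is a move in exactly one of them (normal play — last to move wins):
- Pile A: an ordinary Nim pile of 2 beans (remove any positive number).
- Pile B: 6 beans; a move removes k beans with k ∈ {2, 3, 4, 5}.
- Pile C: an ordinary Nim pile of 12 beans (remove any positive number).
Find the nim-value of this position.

Pile A is a plain Nim pile of size 2, so its Grundy value is 2.
For pile B, compute g(0), g(1), … with moves {2, 3, 4, 5}:
g(0) = mex{} = 0
g(1) = mex{} = 0
g(2) = mex{0} = 1
g(3) = mex{0} = 1
g(4) = mex{0,1} = 2
g(5) = mex{0,1} = 2
g(6) = mex{0,1,2} = 3
So g(6) = 3.
Pile C is a plain Nim pile of size 12, so its Grundy value is 12.
The value of a disjunctive sum is the nim-sum of the parts.
Combined value = 2 XOR 3 XOR 12 = 13.

13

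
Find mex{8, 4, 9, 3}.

0 is not in the set, so the mex is 0.

0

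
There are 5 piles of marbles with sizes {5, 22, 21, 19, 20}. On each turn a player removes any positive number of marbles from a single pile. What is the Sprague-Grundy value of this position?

1

Nim-sum: 5 ⊕ 22 ⊕ 21 ⊕ 19 ⊕ 20 = 1.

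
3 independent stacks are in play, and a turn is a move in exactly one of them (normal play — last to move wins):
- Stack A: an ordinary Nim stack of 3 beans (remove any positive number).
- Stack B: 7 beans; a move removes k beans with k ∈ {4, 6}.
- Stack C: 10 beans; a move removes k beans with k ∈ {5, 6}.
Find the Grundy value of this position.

Stack A is a plain Nim stack of size 3, so its Grundy value is 3.
Build the Grundy sequence for stack B with g(k) = mex{g(k−s) : s ∈ {4, 6}, s ≤ k}:
k:     0  1  2  3  4  5  6  7
g(k):  0  0  0  0  1  1  1  1
So g(7) = 1.
Build the Grundy sequence for stack C with g(k) = mex{g(k−s) : s ∈ {5, 6}, s ≤ k}:
g(0) = mex{} = 0
g(1) = mex{} = 0
g(2) = mex{} = 0
g(3) = mex{} = 0
g(4) = mex{} = 0
g(5) = mex{0} = 1
g(6) = mex{0} = 1
g(7) = mex{0} = 1
g(8) = mex{0} = 1
g(9) = mex{0} = 1
g(10) = mex{0,1} = 2
So g(10) = 2.
By the Sprague-Grundy theorem, the Grundy value of a sum of independent games is the XOR of the component values.
Combined value = 3 XOR 1 XOR 2 = 0.

0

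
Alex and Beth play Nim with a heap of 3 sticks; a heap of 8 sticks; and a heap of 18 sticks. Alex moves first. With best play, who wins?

Compute the nim-sum pairwise:
3 ⊕ 8 = 11
11 ⊕ 18 = 25
The nim-sum is 25 ≠ 0, so this is an N-position: the player to move can win; Alex has a winning move.

Alex wins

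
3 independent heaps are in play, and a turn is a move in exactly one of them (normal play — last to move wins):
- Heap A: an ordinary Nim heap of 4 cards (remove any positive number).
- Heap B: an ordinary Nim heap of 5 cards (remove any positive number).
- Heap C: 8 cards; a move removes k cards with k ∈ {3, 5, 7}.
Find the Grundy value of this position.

3

Heap A is a plain Nim heap of size 4, so its Grundy value is 4.
Heap B is a plain Nim heap of size 5, so its Grundy value is 5.
For heap C, compute g(0), g(1), … with moves {3, 5, 7}:
g(0) = mex{} = 0
g(1) = mex{} = 0
g(2) = mex{} = 0
g(3) = mex{0} = 1
g(4) = mex{0} = 1
g(5) = mex{0} = 1
g(6) = mex{0,1} = 2
g(7) = mex{0,1} = 2
g(8) = mex{0,1} = 2
So g(8) = 2.
By the Sprague-Grundy theorem, the Grundy value of a sum of independent games is the XOR of the component values.
Combined value = 4 XOR 5 XOR 2 = 3.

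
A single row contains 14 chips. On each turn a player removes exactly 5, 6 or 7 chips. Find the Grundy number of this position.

Build the Grundy sequence with g(k) = mex{g(k−s) : s ∈ {5, 6, 7}, s ≤ k}:
k:     0  1  2  3  4  5  6  7  8  9 10 11 12 13 14
g(k):  0  0  0  0  0  1  1  1  1  1  2  2  0  0  0
So g(14) = 0.

0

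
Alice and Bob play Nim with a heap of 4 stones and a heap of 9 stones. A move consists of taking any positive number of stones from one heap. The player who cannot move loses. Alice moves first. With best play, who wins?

Compute the nim-sum pairwise:
4 ⊕ 9 = 13
The nim-sum is 13 ≠ 0, so this is an N-position: the player to move can win; Alice has a winning move.

Alice wins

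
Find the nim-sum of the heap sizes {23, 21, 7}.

5

Compute the nim-sum pairwise:
23 ^ 21 = 2
2 ^ 7 = 5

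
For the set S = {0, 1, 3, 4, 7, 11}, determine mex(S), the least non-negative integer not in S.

The values 0, 1 are all present; 2 is the first non-negative integer missing from the set.

2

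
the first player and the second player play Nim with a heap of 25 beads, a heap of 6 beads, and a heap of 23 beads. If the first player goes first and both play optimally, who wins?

the first player wins

Compute the nim-sum pairwise:
25 XOR 6 = 31
31 XOR 23 = 8
The nim-sum is 8 ≠ 0, so this is an N-position: the player to move can win; the first player has a winning move.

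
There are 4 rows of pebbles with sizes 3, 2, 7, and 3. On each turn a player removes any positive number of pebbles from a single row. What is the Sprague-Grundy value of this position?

Compute the nim-sum pairwise:
3 ⊕ 2 = 1
1 ⊕ 7 = 6
6 ⊕ 3 = 5

5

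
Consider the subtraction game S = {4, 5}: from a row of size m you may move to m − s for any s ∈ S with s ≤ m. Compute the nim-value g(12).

0

Build the Grundy sequence with g(k) = mex{g(k−s) : s ∈ {4, 5}, s ≤ k}:
g(0) = mex{} = 0
g(1) = mex{} = 0
g(2) = mex{} = 0
g(3) = mex{} = 0
g(4) = mex{0} = 1
g(5) = mex{0} = 1
g(6) = mex{0} = 1
g(7) = mex{0} = 1
g(8) = mex{0,1} = 2
g(9) = mex{1} = 0
g(10) = mex{1} = 0
g(11) = mex{1} = 0
g(12) = mex{1,2} = 0
So g(12) = 0.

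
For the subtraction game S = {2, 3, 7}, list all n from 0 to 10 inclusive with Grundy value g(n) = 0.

0, 1, 5, 6, 10

Build the Grundy sequence with g(k) = mex{g(k−s) : s ∈ {2, 3, 7}, s ≤ k}:
k:     0  1  2  3  4  5  6  7  8  9 10
g(k):  0  0  1  1  2  0  0  1  1  2  0
The P-positions (g = 0) in 0..10 are 0, 1, 5, 6, 10.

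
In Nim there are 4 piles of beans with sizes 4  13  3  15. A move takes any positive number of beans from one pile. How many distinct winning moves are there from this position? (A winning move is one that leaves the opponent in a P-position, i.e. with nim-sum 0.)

Nim-sum: 4 XOR 13 XOR 3 XOR 15 = 5.
The overall nim-sum is X = 5. A pile of size p has a winning move iff p XOR X < p (reduce it to p XOR X).
  4: 4 XOR 5 = 1 < 4 — winning move (to 1).
  13: 13 XOR 5 = 8 < 13 — winning move (to 8).
  3: 3 XOR 5 = 6 ≥ 3 — no move.
  15: 15 XOR 5 = 10 < 15 — winning move (to 10).
That gives 3 winning moves.

3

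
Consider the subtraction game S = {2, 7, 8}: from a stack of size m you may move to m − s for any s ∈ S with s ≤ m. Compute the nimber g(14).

Compute g(0), g(1), … for moves {2, 7, 8}:
g(0) = mex{} = 0
g(1) = mex{} = 0
g(2) = mex{0} = 1
g(3) = mex{0} = 1
g(4) = mex{1} = 0
g(5) = mex{1} = 0
g(6) = mex{0} = 1
g(7) = mex{0} = 1
g(8) = mex{0,1} = 2
g(9) = mex{0,1} = 2
g(10) = mex{1,2} = 0
g(11) = mex{0,1,2} = 3
g(12) = mex{0} = 1
g(13) = mex{0,1,3} = 2
g(14) = mex{1} = 0
So g(14) = 0.

0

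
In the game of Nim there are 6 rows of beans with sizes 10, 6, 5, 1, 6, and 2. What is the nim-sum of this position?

12

Write each in binary and XOR column by column:
  1010  (10)
  0110  (6)
  0101  (5)
  0001  (1)
  0110  (6)
  0010  (2)
  ----
  1100  (12)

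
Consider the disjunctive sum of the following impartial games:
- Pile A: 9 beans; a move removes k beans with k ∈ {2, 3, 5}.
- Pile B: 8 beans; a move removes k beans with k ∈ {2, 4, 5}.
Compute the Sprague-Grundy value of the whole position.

1

Grundy values for pile A (subtraction set {2, 3, 5}):
k:     0  1  2  3  4  5  6  7  8  9
g(k):  0  0  1  1  2  2  3  0  0  1
So g(9) = 1.
Grundy values for pile B (subtraction set {2, 4, 5}):
g(0) = mex{} = 0
g(1) = mex{} = 0
g(2) = mex{0} = 1
g(3) = mex{0} = 1
g(4) = mex{0,1} = 2
g(5) = mex{0,1} = 2
g(6) = mex{0,1,2} = 3
g(7) = mex{1,2} = 0
g(8) = mex{1,2,3} = 0
So g(8) = 0.
By the Sprague-Grundy theorem, the Grundy value of a sum of independent games is the XOR of the component values.
Combined value = 1 ⊕ 0 = 1.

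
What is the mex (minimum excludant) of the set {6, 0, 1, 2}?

The values 0, 1, 2 are all present; 3 is the first non-negative integer missing from the set.

3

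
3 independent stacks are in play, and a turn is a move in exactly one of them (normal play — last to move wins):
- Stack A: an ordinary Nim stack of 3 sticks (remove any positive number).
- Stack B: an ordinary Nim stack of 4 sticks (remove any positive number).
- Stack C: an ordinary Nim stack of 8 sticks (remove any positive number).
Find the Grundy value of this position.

Stack A is a plain Nim stack of size 3, so its Grundy value is 3.
Stack B is a plain Nim stack of size 4, so its Grundy value is 4.
Stack C is a plain Nim stack of size 8, so its Grundy value is 8.
The value of a disjunctive sum is the nim-sum of the parts.
Combined value = 3 XOR 4 XOR 8 = 15.

15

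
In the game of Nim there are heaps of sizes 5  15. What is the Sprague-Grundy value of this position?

Compute the nim-sum pairwise:
5 ⊕ 15 = 10

10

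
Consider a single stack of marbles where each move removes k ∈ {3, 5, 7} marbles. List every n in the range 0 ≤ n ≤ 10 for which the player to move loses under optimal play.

Build the Grundy sequence with g(k) = mex{g(k−s) : s ∈ {3, 5, 7}, s ≤ k}:
k:     0  1  2  3  4  5  6  7  8  9 10
g(k):  0  0  0  1  1  1  2  2  2  3  0
The P-positions (g = 0) in 0..10 are 0, 1, 2, 10.

0, 1, 2, 10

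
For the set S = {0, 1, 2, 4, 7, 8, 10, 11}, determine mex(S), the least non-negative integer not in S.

3

The values 0, 1, 2 are all present; 3 is the first non-negative integer missing from the set.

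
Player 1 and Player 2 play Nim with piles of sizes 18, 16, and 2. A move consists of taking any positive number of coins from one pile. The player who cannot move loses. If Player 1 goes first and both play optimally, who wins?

Player 2 wins

Write each in binary and XOR column by column:
  10010  (18)
  10000  (16)
  00010  (2)
  -----
  00000  (0)
The nim-sum is 0, so this is a P-position: the player to move is in a losing position under optimal play; Player 1 is about to move from it and so loses — Player 2 wins.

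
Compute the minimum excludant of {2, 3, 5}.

0 is not in the set, so the mex is 0.

0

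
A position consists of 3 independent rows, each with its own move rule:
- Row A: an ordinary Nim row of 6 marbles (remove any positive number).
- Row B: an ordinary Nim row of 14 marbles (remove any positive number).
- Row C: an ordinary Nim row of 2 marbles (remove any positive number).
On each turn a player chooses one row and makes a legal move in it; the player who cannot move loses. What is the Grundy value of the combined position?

Row A is a plain Nim row of size 6, so its Grundy value is 6.
Row B is a plain Nim row of size 14, so its Grundy value is 14.
Row C is a plain Nim row of size 2, so its Grundy value is 2.
The value of a disjunctive sum is the nim-sum of the parts.
Combined value = 6 ⊕ 14 ⊕ 2 = 10.

10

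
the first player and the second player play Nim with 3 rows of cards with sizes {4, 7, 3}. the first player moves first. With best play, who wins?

the second player wins

Bitwise XOR of the heap sizes:
  100  (4)
  111  (7)
  011  (3)
  ---
  000  (0)
The nim-sum is 0, so this is a P-position: the player to move is in a losing position under optimal play; the first player is about to move from it and so loses — the second player wins.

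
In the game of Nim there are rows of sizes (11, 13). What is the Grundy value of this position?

In binary:
  1011  (11)
  1101  (13)
  ----
  0110  (6)

6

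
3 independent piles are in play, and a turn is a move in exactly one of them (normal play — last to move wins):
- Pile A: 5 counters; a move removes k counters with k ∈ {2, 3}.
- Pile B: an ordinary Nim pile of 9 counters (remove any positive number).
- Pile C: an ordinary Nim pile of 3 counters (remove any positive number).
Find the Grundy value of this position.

10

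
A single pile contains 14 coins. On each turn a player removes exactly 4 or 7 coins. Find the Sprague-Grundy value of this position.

Build the Grundy sequence with g(k) = mex{g(k−s) : s ∈ {4, 7}, s ≤ k}:
g(0) = mex{} = 0
g(1) = mex{} = 0
g(2) = mex{} = 0
g(3) = mex{} = 0
g(4) = mex{0} = 1
g(5) = mex{0} = 1
g(6) = mex{0} = 1
g(7) = mex{0} = 1
g(8) = mex{0,1} = 2
g(9) = mex{0,1} = 2
g(10) = mex{0,1} = 2
g(11) = mex{1} = 0
g(12) = mex{1,2} = 0
g(13) = mex{1,2} = 0
g(14) = mex{1,2} = 0
So g(14) = 0.

0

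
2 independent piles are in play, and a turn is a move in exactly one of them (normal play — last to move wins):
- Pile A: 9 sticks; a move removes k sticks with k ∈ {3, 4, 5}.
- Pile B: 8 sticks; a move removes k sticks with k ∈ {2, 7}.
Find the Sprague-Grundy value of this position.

2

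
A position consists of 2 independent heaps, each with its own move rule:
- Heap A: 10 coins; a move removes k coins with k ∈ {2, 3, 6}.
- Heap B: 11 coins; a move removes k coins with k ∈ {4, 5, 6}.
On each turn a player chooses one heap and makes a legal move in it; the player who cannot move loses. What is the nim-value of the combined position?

0

For heap A, compute g(0), g(1), … with moves {2, 3, 6}:
g(0) = mex{} = 0
g(1) = mex{} = 0
g(2) = mex{0} = 1
g(3) = mex{0} = 1
g(4) = mex{0,1} = 2
g(5) = mex{1} = 0
g(6) = mex{0,1,2} = 3
g(7) = mex{0,2} = 1
g(8) = mex{0,1,3} = 2
g(9) = mex{1,3} = 0
g(10) = mex{1,2} = 0
So g(10) = 0.
Build the Grundy sequence for heap B with g(k) = mex{g(k−s) : s ∈ {4, 5, 6}, s ≤ k}:
k:     0  1  2  3  4  5  6  7  8  9 10 11
g(k):  0  0  0  0  1  1  1  1  2  2  0  0
So g(11) = 0.
By the Sprague-Grundy theorem, the Grundy value of a sum of independent games is the XOR of the component values.
Combined value = 0 ⊕ 0 = 0.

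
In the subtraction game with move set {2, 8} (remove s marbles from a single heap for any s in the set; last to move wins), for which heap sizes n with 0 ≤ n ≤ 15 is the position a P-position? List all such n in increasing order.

0, 1, 4, 5, 10, 11, 14, 15

Grundy values for subtraction set {2, 8}:
k:     0  1  2  3  4  5  6  7  8  9 10 11 12 13 14 15
g(k):  0  0  1  1  0  0  1  1  2  2  0  0  1  1  0  0
The P-positions (g = 0) in 0..15 are 0, 1, 4, 5, 10, 11, 14, 15.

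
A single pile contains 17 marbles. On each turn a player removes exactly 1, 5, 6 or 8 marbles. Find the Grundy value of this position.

Grundy values for subtraction set {1, 5, 6, 8}:
k:     0  1  2  3  4  5  6  7  8  9 10 11 12 13 14 15 16 17
g(k):  0  1  0  1  0  1  2  3  2  3  2  0  1  0  1  0  1  2
So g(17) = 2.

2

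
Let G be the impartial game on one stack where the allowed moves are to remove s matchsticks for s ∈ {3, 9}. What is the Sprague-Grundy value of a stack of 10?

Build the Grundy sequence with g(k) = mex{g(k−s) : s ∈ {3, 9}, s ≤ k}:
k:     0  1  2  3  4  5  6  7  8  9 10
g(k):  0  0  0  1  1  1  0  0  0  1  1
So g(10) = 1.

1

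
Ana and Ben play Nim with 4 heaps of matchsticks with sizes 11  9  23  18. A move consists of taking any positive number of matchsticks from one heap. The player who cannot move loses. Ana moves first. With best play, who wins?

Ana wins

Nim-sum: 11 ⊕ 9 ⊕ 23 ⊕ 18 = 7.
The nim-sum is 7 ≠ 0, so this is an N-position: the player to move can win; Ana has a winning move.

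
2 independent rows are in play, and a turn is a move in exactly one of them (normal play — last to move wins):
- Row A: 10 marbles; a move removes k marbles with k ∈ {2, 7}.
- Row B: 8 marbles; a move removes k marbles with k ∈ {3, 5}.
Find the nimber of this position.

0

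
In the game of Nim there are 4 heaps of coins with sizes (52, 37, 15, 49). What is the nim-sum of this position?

47

Compute the nim-sum pairwise:
52 XOR 37 = 17
17 XOR 15 = 30
30 XOR 49 = 47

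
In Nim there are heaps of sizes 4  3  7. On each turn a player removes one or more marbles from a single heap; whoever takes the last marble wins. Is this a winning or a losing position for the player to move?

Losing position

Write each in binary and XOR column by column:
  100  (4)
  011  (3)
  111  (7)
  ---
  000  (0)
The nim-sum is 0, so this is a P-position: the player to move is in a losing position under optimal play.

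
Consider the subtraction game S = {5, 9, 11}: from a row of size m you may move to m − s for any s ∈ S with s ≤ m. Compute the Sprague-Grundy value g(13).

2

Build the Grundy sequence with g(k) = mex{g(k−s) : s ∈ {5, 9, 11}, s ≤ k}:
g(0) = mex{} = 0
g(1) = mex{} = 0
g(2) = mex{} = 0
g(3) = mex{} = 0
g(4) = mex{} = 0
g(5) = mex{0} = 1
g(6) = mex{0} = 1
g(7) = mex{0} = 1
g(8) = mex{0} = 1
g(9) = mex{0} = 1
g(10) = mex{0,1} = 2
g(11) = mex{0,1} = 2
g(12) = mex{0,1} = 2
g(13) = mex{0,1} = 2
So g(13) = 2.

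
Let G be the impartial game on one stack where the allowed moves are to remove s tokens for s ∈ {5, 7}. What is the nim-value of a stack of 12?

0

Build the Grundy sequence with g(k) = mex{g(k−s) : s ∈ {5, 7}, s ≤ k}:
k:     0  1  2  3  4  5  6  7  8  9 10 11 12
g(k):  0  0  0  0  0  1  1  1  1  1  2  2  0
So g(12) = 0.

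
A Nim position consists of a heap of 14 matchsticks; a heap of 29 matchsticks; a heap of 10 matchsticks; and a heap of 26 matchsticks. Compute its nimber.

3

In binary:
  01110  (14)
  11101  (29)
  01010  (10)
  11010  (26)
  -----
  00011  (3)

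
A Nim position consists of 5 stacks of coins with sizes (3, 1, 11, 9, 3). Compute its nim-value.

In binary:
  0011  (3)
  0001  (1)
  1011  (11)
  1001  (9)
  0011  (3)
  ----
  0011  (3)

3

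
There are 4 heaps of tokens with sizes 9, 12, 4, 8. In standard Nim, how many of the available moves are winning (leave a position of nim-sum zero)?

3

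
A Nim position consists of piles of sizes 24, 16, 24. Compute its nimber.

16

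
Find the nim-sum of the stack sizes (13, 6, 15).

4

Nim-sum: 13 ^ 6 ^ 15 = 4.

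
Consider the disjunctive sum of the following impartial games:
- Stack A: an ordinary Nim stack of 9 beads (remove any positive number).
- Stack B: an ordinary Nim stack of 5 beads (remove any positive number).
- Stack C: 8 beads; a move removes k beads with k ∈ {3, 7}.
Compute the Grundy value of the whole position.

14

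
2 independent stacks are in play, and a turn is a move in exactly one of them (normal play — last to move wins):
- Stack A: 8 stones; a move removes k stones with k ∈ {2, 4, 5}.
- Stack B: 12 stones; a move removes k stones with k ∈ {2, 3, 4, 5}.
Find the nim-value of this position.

2

For stack A, compute g(0), g(1), … with moves {2, 4, 5}:
g(0) = mex{} = 0
g(1) = mex{} = 0
g(2) = mex{0} = 1
g(3) = mex{0} = 1
g(4) = mex{0,1} = 2
g(5) = mex{0,1} = 2
g(6) = mex{0,1,2} = 3
g(7) = mex{1,2} = 0
g(8) = mex{1,2,3} = 0
So g(8) = 0.
Build the Grundy sequence for stack B with g(k) = mex{g(k−s) : s ∈ {2, 3, 4, 5}, s ≤ k}:
g(0) = mex{} = 0
g(1) = mex{} = 0
g(2) = mex{0} = 1
g(3) = mex{0} = 1
g(4) = mex{0,1} = 2
g(5) = mex{0,1} = 2
g(6) = mex{0,1,2} = 3
g(7) = mex{1,2} = 0
g(8) = mex{1,2,3} = 0
g(9) = mex{0,2,3} = 1
g(10) = mex{0,2,3} = 1
g(11) = mex{0,1,3} = 2
g(12) = mex{0,1} = 2
So g(12) = 2.
By the Sprague-Grundy theorem, the Grundy value of a sum of independent games is the XOR of the component values.
Combined value = 0 ⊕ 2 = 2.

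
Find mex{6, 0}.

1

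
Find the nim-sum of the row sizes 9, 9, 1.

Nim-sum: 9 ^ 9 ^ 1 = 1.

1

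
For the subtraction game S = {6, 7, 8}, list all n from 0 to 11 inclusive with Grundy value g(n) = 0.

Grundy values for subtraction set {6, 7, 8}:
g(0) = mex{} = 0
g(1) = mex{} = 0
g(2) = mex{} = 0
g(3) = mex{} = 0
g(4) = mex{} = 0
g(5) = mex{} = 0
g(6) = mex{0} = 1
g(7) = mex{0} = 1
g(8) = mex{0} = 1
g(9) = mex{0} = 1
g(10) = mex{0} = 1
g(11) = mex{0} = 1
The P-positions (g = 0) in 0..11 are 0, 1, 2, 3, 4, 5.

0, 1, 2, 3, 4, 5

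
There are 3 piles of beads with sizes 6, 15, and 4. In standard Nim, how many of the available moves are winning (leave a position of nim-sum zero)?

1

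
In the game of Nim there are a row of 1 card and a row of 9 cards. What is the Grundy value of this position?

8

Bitwise XOR of the heap sizes:
  0001  (1)
  1001  (9)
  ----
  1000  (8)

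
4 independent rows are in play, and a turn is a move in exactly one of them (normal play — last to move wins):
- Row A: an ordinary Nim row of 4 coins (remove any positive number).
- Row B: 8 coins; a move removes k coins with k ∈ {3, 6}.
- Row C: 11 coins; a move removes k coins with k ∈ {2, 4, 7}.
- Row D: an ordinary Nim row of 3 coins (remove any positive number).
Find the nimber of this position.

4

Row A is a plain Nim row of size 4, so its Grundy value is 4.
For row B, compute g(0), g(1), … with moves {3, 6}:
k:     0  1  2  3  4  5  6  7  8
g(k):  0  0  0  1  1  1  2  2  2
So g(8) = 2.
Grundy values for row C (subtraction set {2, 4, 7}):
k:     0  1  2  3  4  5  6  7  8  9 10 11
g(k):  0  0  1  1  2  2  0  3  1  0  2  1
So g(11) = 1.
Row D is a plain Nim row of size 3, so its Grundy value is 3.
By the Sprague-Grundy theorem, the Grundy value of a sum of independent games is the XOR of the component values.
Combined value = 4 XOR 2 XOR 1 XOR 3 = 4.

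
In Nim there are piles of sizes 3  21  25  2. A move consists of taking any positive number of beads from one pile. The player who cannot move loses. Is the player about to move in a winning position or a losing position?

Nim-sum: 3 XOR 21 XOR 25 XOR 2 = 13.
The nim-sum is 13 ≠ 0, so this is an N-position: the player to move can win.

Winning position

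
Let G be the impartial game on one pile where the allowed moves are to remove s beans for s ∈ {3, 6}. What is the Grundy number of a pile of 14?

Grundy values for subtraction set {3, 6}:
k:     0  1  2  3  4  5  6  7  8  9 10 11 12 13 14
g(k):  0  0  0  1  1  1  2  2  2  0  0  0  1  1  1
So g(14) = 1.

1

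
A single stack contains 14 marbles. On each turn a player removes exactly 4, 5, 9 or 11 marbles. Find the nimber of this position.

Grundy values for subtraction set {4, 5, 9, 11}:
k:     0  1  2  3  4  5  6  7  8  9 10 11 12 13 14
g(k):  0  0  0  0  1  1  1  1  2  2  2  2  3  3  3
So g(14) = 3.

3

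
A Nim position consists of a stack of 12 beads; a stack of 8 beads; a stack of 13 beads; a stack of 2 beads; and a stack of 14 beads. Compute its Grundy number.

5

Compute the nim-sum pairwise:
12 XOR 8 = 4
4 XOR 13 = 9
9 XOR 2 = 11
11 XOR 14 = 5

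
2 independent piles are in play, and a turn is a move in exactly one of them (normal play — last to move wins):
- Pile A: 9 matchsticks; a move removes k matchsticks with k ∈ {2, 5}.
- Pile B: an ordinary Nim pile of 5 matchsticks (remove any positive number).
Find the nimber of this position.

Grundy values for pile A (subtraction set {2, 5}):
g(0) = mex{} = 0
g(1) = mex{} = 0
g(2) = mex{0} = 1
g(3) = mex{0} = 1
g(4) = mex{1} = 0
g(5) = mex{0,1} = 2
g(6) = mex{0} = 1
g(7) = mex{1,2} = 0
g(8) = mex{1} = 0
g(9) = mex{0} = 1
So g(9) = 1.
Pile B is a plain Nim pile of size 5, so its Grundy value is 5.
The value of a disjunctive sum is the nim-sum of the parts.
Combined value = 1 XOR 5 = 4.

4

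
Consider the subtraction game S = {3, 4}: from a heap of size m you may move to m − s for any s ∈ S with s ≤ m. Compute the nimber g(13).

2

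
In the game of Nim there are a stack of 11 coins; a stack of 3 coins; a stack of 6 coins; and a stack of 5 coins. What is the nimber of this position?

11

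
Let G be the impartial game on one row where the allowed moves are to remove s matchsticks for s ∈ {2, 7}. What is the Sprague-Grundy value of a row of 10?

0

Compute g(0), g(1), … for moves {2, 7}:
g(0) = mex{} = 0
g(1) = mex{} = 0
g(2) = mex{0} = 1
g(3) = mex{0} = 1
g(4) = mex{1} = 0
g(5) = mex{1} = 0
g(6) = mex{0} = 1
g(7) = mex{0} = 1
g(8) = mex{0,1} = 2
g(9) = mex{1} = 0
g(10) = mex{1,2} = 0
So g(10) = 0.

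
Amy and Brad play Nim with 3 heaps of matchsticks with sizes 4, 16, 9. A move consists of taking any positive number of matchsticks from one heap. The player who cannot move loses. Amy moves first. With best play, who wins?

Nim-sum: 4 XOR 16 XOR 9 = 29.
The nim-sum is 29 ≠ 0, so this is an N-position: the player to move can win; Amy has a winning move.

Amy wins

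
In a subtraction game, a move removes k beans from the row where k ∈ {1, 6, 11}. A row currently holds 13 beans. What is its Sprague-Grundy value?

Compute g(0), g(1), … for moves {1, 6, 11}:
g(0) = mex{} = 0
g(1) = mex{0} = 1
g(2) = mex{1} = 0
g(3) = mex{0} = 1
g(4) = mex{1} = 0
g(5) = mex{0} = 1
g(6) = mex{0,1} = 2
g(7) = mex{1,2} = 0
g(8) = mex{0} = 1
g(9) = mex{1} = 0
g(10) = mex{0} = 1
g(11) = mex{0,1} = 2
g(12) = mex{1,2} = 0
g(13) = mex{0} = 1
So g(13) = 1.

1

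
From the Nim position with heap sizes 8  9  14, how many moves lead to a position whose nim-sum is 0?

Bitwise XOR of the heap sizes:
  1000  (8)
  1001  (9)
  1110  (14)
  ----
  1111  (15)
The overall nim-sum is X = 15. A heap of size p has a winning move iff p XOR X < p (reduce it to p XOR X).
  8: 8 XOR 15 = 7 < 8 — winning move (to 7).
  9: 9 XOR 15 = 6 < 9 — winning move (to 6).
  14: 14 XOR 15 = 1 < 14 — winning move (to 1).
That gives 3 winning moves.

3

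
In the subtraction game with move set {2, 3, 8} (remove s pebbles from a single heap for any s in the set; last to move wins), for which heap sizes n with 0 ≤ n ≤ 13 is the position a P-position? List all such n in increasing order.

0, 1, 5, 6, 10, 11

Compute g(0), g(1), … for moves {2, 3, 8}:
g(0) = mex{} = 0
g(1) = mex{} = 0
g(2) = mex{0} = 1
g(3) = mex{0} = 1
g(4) = mex{0,1} = 2
g(5) = mex{1} = 0
g(6) = mex{1,2} = 0
g(7) = mex{0,2} = 1
g(8) = mex{0} = 1
g(9) = mex{0,1} = 2
g(10) = mex{1} = 0
g(11) = mex{1,2} = 0
g(12) = mex{0,2} = 1
g(13) = mex{0} = 1
The P-positions (g = 0) in 0..13 are 0, 1, 5, 6, 10, 11.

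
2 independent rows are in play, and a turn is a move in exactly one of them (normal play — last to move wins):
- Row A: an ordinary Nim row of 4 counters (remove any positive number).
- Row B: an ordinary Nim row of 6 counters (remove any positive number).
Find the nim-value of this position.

2

Row A is a plain Nim row of size 4, so its Grundy value is 4.
Row B is a plain Nim row of size 6, so its Grundy value is 6.
By the Sprague-Grundy theorem, the Grundy value of a sum of independent games is the XOR of the component values.
Combined value = 4 ⊕ 6 = 2.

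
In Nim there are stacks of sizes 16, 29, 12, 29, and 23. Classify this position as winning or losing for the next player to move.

Winning position

Nim-sum: 16 ⊕ 29 ⊕ 12 ⊕ 29 ⊕ 23 = 11.
The nim-sum is 11 ≠ 0, so this is an N-position: the player to move can win.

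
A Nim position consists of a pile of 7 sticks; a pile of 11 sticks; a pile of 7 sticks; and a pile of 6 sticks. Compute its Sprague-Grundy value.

13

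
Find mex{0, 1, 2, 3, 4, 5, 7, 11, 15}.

6

The values 0, 1, 2, 3, 4, 5 are all present; 6 is the first non-negative integer missing from the set.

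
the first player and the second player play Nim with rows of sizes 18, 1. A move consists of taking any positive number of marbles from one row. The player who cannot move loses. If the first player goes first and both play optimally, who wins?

the first player wins

Compute the nim-sum pairwise:
18 XOR 1 = 19
The nim-sum is 19 ≠ 0, so this is an N-position: the player to move can win; the first player has a winning move.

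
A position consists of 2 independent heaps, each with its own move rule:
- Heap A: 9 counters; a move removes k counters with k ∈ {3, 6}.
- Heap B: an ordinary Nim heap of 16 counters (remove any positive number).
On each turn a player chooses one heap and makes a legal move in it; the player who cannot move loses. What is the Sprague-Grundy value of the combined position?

16

For heap A, compute g(0), g(1), … with moves {3, 6}:
g(0) = mex{} = 0
g(1) = mex{} = 0
g(2) = mex{} = 0
g(3) = mex{0} = 1
g(4) = mex{0} = 1
g(5) = mex{0} = 1
g(6) = mex{0,1} = 2
g(7) = mex{0,1} = 2
g(8) = mex{0,1} = 2
g(9) = mex{1,2} = 0
So g(9) = 0.
Heap B is a plain Nim heap of size 16, so its Grundy value is 16.
The value of a disjunctive sum is the nim-sum of the parts.
Combined value = 0 XOR 16 = 16.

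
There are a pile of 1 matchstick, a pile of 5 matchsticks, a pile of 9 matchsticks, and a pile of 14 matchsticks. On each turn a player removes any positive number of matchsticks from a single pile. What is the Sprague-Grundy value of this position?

3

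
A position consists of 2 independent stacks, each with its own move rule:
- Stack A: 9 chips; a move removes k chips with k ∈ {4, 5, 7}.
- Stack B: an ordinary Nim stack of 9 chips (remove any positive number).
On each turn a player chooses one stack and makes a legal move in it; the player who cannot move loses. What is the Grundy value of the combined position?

Build the Grundy sequence for stack A with g(k) = mex{g(k−s) : s ∈ {4, 5, 7}, s ≤ k}:
g(0) = mex{} = 0
g(1) = mex{} = 0
g(2) = mex{} = 0
g(3) = mex{} = 0
g(4) = mex{0} = 1
g(5) = mex{0} = 1
g(6) = mex{0} = 1
g(7) = mex{0} = 1
g(8) = mex{0,1} = 2
g(9) = mex{0,1} = 2
So g(9) = 2.
Stack B is a plain Nim stack of size 9, so its Grundy value is 9.
The value of a disjunctive sum is the nim-sum of the parts.
Combined value = 2 ⊕ 9 = 11.

11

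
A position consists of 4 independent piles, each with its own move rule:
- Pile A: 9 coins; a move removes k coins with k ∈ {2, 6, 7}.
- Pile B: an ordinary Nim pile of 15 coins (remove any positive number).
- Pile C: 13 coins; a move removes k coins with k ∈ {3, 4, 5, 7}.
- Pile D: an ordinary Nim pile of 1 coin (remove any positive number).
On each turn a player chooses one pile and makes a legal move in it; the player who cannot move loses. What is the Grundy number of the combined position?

15

Build the Grundy sequence for pile A with g(k) = mex{g(k−s) : s ∈ {2, 6, 7}, s ≤ k}:
k:     0  1  2  3  4  5  6  7  8  9
g(k):  0  0  1  1  0  0  1  1  2  0
So g(9) = 0.
Pile B is a plain Nim pile of size 15, so its Grundy value is 15.
Grundy values for pile C (subtraction set {3, 4, 5, 7}):
k:     0  1  2  3  4  5  6  7  8  9 10 11 12 13
g(k):  0  0  0  1  1  1  2  2  2  3  0  0  0  1
So g(13) = 1.
Pile D is a plain Nim pile of size 1, so its Grundy value is 1.
By the Sprague-Grundy theorem, the Grundy value of a sum of independent games is the XOR of the component values.
Combined value = 0 ⊕ 15 ⊕ 1 ⊕ 1 = 15.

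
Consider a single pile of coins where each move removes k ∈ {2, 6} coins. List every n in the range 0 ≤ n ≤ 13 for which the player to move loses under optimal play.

Grundy values for subtraction set {2, 6}:
g(0) = mex{} = 0
g(1) = mex{} = 0
g(2) = mex{0} = 1
g(3) = mex{0} = 1
g(4) = mex{1} = 0
g(5) = mex{1} = 0
g(6) = mex{0} = 1
g(7) = mex{0} = 1
g(8) = mex{1} = 0
g(9) = mex{1} = 0
g(10) = mex{0} = 1
g(11) = mex{0} = 1
g(12) = mex{1} = 0
g(13) = mex{1} = 0
The P-positions (g = 0) in 0..13 are 0, 1, 4, 5, 8, 9, 12, 13.

0, 1, 4, 5, 8, 9, 12, 13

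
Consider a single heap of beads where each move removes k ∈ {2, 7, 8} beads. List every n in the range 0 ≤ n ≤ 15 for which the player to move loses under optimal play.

Build the Grundy sequence with g(k) = mex{g(k−s) : s ∈ {2, 7, 8}, s ≤ k}:
k:     0  1  2  3  4  5  6  7  8  9 10 11 12 13 14 15
g(k):  0  0  1  1  0  0  1  1  2  2  0  3  1  2  0  0
The P-positions (g = 0) in 0..15 are 0, 1, 4, 5, 10, 14, 15.

0, 1, 4, 5, 10, 14, 15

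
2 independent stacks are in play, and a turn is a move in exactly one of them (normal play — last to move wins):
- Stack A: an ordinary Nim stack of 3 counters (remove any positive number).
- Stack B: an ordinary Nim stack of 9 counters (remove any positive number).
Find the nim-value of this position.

Stack A is a plain Nim stack of size 3, so its Grundy value is 3.
Stack B is a plain Nim stack of size 9, so its Grundy value is 9.
By the Sprague-Grundy theorem, the Grundy value of a sum of independent games is the XOR of the component values.
Combined value = 3 XOR 9 = 10.

10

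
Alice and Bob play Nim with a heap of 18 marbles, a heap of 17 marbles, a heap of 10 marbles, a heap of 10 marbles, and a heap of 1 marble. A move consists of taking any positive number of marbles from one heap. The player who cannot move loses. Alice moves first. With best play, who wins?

Alice wins

Compute the nim-sum pairwise:
18 ^ 17 = 3
3 ^ 10 = 9
9 ^ 10 = 3
3 ^ 1 = 2
The nim-sum is 2 ≠ 0, so this is an N-position: the player to move can win; Alice has a winning move.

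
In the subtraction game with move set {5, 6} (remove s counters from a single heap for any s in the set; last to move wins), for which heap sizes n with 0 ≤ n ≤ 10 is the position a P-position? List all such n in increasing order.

0, 1, 2, 3, 4

Compute g(0), g(1), … for moves {5, 6}:
g(0) = mex{} = 0
g(1) = mex{} = 0
g(2) = mex{} = 0
g(3) = mex{} = 0
g(4) = mex{} = 0
g(5) = mex{0} = 1
g(6) = mex{0} = 1
g(7) = mex{0} = 1
g(8) = mex{0} = 1
g(9) = mex{0} = 1
g(10) = mex{0,1} = 2
The P-positions (g = 0) in 0..10 are 0, 1, 2, 3, 4.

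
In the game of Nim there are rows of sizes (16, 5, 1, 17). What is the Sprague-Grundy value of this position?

Compute the nim-sum pairwise:
16 XOR 5 = 21
21 XOR 1 = 20
20 XOR 17 = 5

5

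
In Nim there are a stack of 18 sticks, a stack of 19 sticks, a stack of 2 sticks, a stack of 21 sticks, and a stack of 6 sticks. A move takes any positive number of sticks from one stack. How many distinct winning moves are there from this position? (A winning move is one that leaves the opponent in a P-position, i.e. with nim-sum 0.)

Nim-sum: 18 ⊕ 19 ⊕ 2 ⊕ 21 ⊕ 6 = 16.
The overall nim-sum is X = 16. A stack of size p has a winning move iff p XOR X < p (reduce it to p XOR X).
  18: 18 XOR 16 = 2 < 18 — winning move (to 2).
  19: 19 XOR 16 = 3 < 19 — winning move (to 3).
  2: 2 XOR 16 = 18 ≥ 2 — no move.
  21: 21 XOR 16 = 5 < 21 — winning move (to 5).
  6: 6 XOR 16 = 22 ≥ 6 — no move.
That gives 3 winning moves.

3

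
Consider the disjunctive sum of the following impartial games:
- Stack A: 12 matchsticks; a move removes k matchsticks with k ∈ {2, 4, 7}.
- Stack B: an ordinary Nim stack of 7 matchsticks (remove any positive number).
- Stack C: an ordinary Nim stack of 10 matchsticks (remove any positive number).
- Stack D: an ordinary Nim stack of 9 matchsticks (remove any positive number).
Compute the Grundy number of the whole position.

Build the Grundy sequence for stack A with g(k) = mex{g(k−s) : s ∈ {2, 4, 7}, s ≤ k}:
k:     0  1  2  3  4  5  6  7  8  9 10 11 12
g(k):  0  0  1  1  2  2  0  3  1  0  2  1  0
So g(12) = 0.
Stack B is a plain Nim stack of size 7, so its Grundy value is 7.
Stack C is a plain Nim stack of size 10, so its Grundy value is 10.
Stack D is a plain Nim stack of size 9, so its Grundy value is 9.
By the Sprague-Grundy theorem, the Grundy value of a sum of independent games is the XOR of the component values.
Combined value = 0 ⊕ 7 ⊕ 10 ⊕ 9 = 4.

4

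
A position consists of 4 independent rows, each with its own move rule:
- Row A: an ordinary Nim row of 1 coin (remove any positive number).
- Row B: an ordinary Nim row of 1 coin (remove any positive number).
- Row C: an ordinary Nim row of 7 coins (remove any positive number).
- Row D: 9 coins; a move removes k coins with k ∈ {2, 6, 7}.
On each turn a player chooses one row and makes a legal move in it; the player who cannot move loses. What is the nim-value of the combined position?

7

Row A is a plain Nim row of size 1, so its Grundy value is 1.
Row B is a plain Nim row of size 1, so its Grundy value is 1.
Row C is a plain Nim row of size 7, so its Grundy value is 7.
Build the Grundy sequence for row D with g(k) = mex{g(k−s) : s ∈ {2, 6, 7}, s ≤ k}:
k:     0  1  2  3  4  5  6  7  8  9
g(k):  0  0  1  1  0  0  1  1  2  0
So g(9) = 0.
By the Sprague-Grundy theorem, the Grundy value of a sum of independent games is the XOR of the component values.
Combined value = 1 XOR 1 XOR 7 XOR 0 = 7.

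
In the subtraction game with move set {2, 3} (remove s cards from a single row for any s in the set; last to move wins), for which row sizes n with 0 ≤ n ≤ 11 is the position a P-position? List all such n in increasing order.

Build the Grundy sequence with g(k) = mex{g(k−s) : s ∈ {2, 3}, s ≤ k}:
g(0) = mex{} = 0
g(1) = mex{} = 0
g(2) = mex{0} = 1
g(3) = mex{0} = 1
g(4) = mex{0,1} = 2
g(5) = mex{1} = 0
g(6) = mex{1,2} = 0
g(7) = mex{0,2} = 1
g(8) = mex{0} = 1
g(9) = mex{0,1} = 2
g(10) = mex{1} = 0
g(11) = mex{1,2} = 0
The P-positions (g = 0) in 0..11 are 0, 1, 5, 6, 10, 11.

0, 1, 5, 6, 10, 11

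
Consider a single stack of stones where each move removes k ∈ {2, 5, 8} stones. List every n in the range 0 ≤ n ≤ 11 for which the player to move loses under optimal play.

0, 1, 4, 7, 10, 11

Compute g(0), g(1), … for moves {2, 5, 8}:
g(0) = mex{} = 0
g(1) = mex{} = 0
g(2) = mex{0} = 1
g(3) = mex{0} = 1
g(4) = mex{1} = 0
g(5) = mex{0,1} = 2
g(6) = mex{0} = 1
g(7) = mex{1,2} = 0
g(8) = mex{0,1} = 2
g(9) = mex{0} = 1
g(10) = mex{1,2} = 0
g(11) = mex{1} = 0
The P-positions (g = 0) in 0..11 are 0, 1, 4, 7, 10, 11.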